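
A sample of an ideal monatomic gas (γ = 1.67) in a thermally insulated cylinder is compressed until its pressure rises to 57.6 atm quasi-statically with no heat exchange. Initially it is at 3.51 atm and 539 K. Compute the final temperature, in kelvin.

Adiabatic: T₂/T₁ = (P₂/P₁)^((γ−1)/γ).
T₂ = 539 × (57.6/3.51)^(0.401) = 1656 K.

T₂ ≈ 1660 K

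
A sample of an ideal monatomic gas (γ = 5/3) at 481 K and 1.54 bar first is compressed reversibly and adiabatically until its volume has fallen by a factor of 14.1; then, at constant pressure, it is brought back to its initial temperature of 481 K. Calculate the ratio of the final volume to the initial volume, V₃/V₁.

Adiabatic step: V₂/V₁ = 0.07092; T₂ = T₁·14.1^(2/3) = 2807 K.
Isobaric step: V₃/V₂ = T₃/T₂ = 481/2807.
V₃/V₁ = (V₂/V₁)(V₃/V₂) = 0.07092 × (481/2807) = 0.01215.

V₃/V₁ ≈ 0.0122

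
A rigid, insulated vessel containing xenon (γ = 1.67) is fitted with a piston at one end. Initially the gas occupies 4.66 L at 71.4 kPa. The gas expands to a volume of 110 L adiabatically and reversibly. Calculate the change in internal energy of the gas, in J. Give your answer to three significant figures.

P₂ = P₁(V₁/V₂)^γ = 71.4×(4.66/110)^(1.67) = 0.3637 kPa.
For a reversible adiabat, W_by_gas = (P₁V₁ − P₂V₂)/(γ−1).
W_by = (71400×0.00466 − 363.7×0.11) / (0.67) = 436.9 J.
Q = 0 ⇒ ΔU = −W_by = -436.9 J.

ΔU ≈ -437 J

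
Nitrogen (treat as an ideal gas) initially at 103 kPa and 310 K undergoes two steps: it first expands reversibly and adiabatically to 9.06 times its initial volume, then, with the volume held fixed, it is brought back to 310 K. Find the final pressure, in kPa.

P₃ ≈ 11.4 kPa

For a diatomic ideal gas γ = 7/5.
Adiabatic step (PV^γ = const): P₂ = 103×(1/9.06)^(7/5) = 4.708 kPa; T₂ = 310×(1/9.06)^(2/5) = 128.4 K.
Isochoric: P₃ = P₂(T₃/T₂) = 4.708 × (310/128.4) = 11.37 kPa.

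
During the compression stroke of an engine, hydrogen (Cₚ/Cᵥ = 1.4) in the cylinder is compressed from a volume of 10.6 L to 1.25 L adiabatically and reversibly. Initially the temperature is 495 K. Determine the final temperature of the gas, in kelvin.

T₂ ≈ 1160 K

For a reversible adiabat TV^(γ−1) is constant, so T₂ = T₁ (V₁/V₂)^(γ−1).
T₂ = 495 × (10.6/1.25)^(0.4) = 1164 K.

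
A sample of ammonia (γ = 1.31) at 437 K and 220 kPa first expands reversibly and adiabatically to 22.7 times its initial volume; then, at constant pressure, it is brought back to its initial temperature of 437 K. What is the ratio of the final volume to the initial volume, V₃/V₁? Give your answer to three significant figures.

V₃/V₁ ≈ 59.8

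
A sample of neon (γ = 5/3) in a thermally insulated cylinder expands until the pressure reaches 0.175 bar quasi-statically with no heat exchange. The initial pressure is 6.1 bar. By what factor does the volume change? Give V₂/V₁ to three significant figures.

From PV^γ = const, V₂/V₁ = (P₁/P₂)^(1/γ).
V₂/V₁ = (6.1/0.175)^(3/5) = 8.421.

V₂/V₁ ≈ 8.42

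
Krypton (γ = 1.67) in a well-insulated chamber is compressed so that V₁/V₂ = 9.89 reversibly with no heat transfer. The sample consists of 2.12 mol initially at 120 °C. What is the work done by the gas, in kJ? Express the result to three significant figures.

W ≈ -37.7 kJ

Adiabatic: T₁V₁^(γ−1) = T₂V₂^(γ−1) ⇒ T₂ = T₁ (V₁/V₂)^(γ−1).
T₁ = 120 °C = 393.1 K.
T₂ = 393.1 × 9.89^(0.67) = 1825 K.
Q = 0, so ΔU = W_on_gas = nCᵥΔT with Cᵥ = R/(γ−1) = 12.41 J/(mol·K).
ΔU = 2.12 × 12.41 × (1825 − 393.1) = 37680 J.
Work done by the gas = −ΔU = -37680 J.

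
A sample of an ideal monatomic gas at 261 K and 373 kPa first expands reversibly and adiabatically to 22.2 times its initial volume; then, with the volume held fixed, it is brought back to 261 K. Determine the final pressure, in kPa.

For a monatomic ideal gas γ = 5/3.
Adiabatic step (PV^γ = const): P₂ = 373×(1/22.2)^(5/3) = 2.127 kPa; T₂ = 261×(1/22.2)^(2/3) = 33.04 K.
Isochoric: P₃ = P₂(T₃/T₂) = 2.127 × (261/33.04) = 16.8 kPa.

P₃ ≈ 16.8 kPa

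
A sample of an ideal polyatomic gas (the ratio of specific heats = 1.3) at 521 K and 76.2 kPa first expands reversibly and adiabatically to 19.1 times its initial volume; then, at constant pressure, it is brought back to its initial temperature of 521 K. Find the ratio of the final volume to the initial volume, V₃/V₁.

V₃/V₁ ≈ 46.3

Adiabatic step: V₂/V₁ = 19.1; T₂ = T₁·(1/19.1)^(0.3) = 215 K.
Isobaric step: V₃/V₂ = T₃/T₂ = 521/215.
V₃/V₁ = (V₂/V₁)(V₃/V₂) = 19.1 × (521/215) = 46.27.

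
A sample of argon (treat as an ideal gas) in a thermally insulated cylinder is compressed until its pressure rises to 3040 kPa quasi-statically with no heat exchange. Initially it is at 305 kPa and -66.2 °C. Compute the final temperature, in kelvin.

T₂ ≈ 519 K

Adiabatic: T₂/T₁ = (P₂/P₁)^((γ−1)/γ).
For a monatomic ideal gas γ = 5/3, so (γ−1)/γ = 2/5.
T₁ = -66.2 °C = 206.9 K.
T₂ = 206.9 × (3040/305)^(2/5) = 519.2 K.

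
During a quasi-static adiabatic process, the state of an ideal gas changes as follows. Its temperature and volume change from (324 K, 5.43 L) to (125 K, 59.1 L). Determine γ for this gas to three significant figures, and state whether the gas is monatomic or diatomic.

TV^(γ−1) = const ⇒ γ − 1 = ln(T₂/T₁) / ln(V₁/V₂).
γ = 1 + ln(125/324) / ln(5.43/59.1) = 1.399.
γ ≈ 1.40 is close to 7/5, so the gas is diatomic.

γ ≈ 1.40; diatomic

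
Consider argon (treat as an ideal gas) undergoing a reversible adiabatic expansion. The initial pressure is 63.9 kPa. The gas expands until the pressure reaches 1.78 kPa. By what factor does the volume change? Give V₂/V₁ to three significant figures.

From PV^γ = const, V₂/V₁ = (P₁/P₂)^(1/γ).
For a monatomic ideal gas γ = 5/3.
V₂/V₁ = (63.9/1.78)^(3/5) = 8.571.

V₂/V₁ ≈ 8.57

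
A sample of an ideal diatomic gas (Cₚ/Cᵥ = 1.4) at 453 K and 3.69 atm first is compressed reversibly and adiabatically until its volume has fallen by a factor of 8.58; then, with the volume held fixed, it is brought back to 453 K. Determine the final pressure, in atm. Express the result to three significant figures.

Adiabatic step (PV^γ = const): P₂ = 3.69×8.58^(1.4) = 74.8 atm; T₂ = 453×8.58^(0.4) = 1070 K.
Isochoric: P₃ = P₂(T₃/T₂) = 74.8 × (453/1070) = 31.66 atm.

P₃ ≈ 31.7 atm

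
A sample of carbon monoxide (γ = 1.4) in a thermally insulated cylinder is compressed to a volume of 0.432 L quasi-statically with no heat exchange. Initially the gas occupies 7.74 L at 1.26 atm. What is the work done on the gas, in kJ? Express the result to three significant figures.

P₂ = P₁(V₁/V₂)^γ = 1.26×(7.74/0.432)^(1.4) = 71.6 atm.
For a reversible adiabat, W_by_gas = (P₁V₁ − P₂V₂)/(γ−1).
W_by = (127700×0.00774 − 7.255×10^6×0.000432) / (0.4) = -5365 J.
W_on_gas = −W_by = 5365 J.

W ≈ 5.37 kJ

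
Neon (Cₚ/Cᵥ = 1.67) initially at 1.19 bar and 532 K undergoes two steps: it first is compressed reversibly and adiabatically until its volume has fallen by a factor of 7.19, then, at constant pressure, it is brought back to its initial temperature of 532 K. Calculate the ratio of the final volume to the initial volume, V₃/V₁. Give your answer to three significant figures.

V₃/V₁ ≈ 0.0371

Adiabatic step: V₂/V₁ = 0.1391; T₂ = T₁·7.19^(0.67) = 1995 K.
Isobaric step: V₃/V₂ = T₃/T₂ = 532/1995.
V₃/V₁ = (V₂/V₁)(V₃/V₂) = 0.1391 × (532/1995) = 0.03709.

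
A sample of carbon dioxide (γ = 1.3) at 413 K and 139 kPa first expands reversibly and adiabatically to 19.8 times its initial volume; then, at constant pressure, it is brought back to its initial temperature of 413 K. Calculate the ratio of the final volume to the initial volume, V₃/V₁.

Adiabatic step: V₂/V₁ = 19.8; T₂ = T₁·(1/19.8)^(0.3) = 168.6 K.
Isobaric step: V₃/V₂ = T₃/T₂ = 413/168.6.
V₃/V₁ = (V₂/V₁)(V₃/V₂) = 19.8 × (413/168.6) = 48.49.

V₃/V₁ ≈ 48.5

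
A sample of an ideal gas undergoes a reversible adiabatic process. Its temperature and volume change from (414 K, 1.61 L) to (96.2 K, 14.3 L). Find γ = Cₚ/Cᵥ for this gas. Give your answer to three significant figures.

TV^(γ−1) = const ⇒ γ − 1 = ln(T₂/T₁) / ln(V₁/V₂).
γ = 1 + ln(96.2/414) / ln(1.61/14.3) = 1.668.

γ ≈ 1.67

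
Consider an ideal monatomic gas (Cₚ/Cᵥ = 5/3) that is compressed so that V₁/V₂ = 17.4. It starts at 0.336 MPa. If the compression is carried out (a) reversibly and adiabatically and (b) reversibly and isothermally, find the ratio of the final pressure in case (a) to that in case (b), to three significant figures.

P_adiabatic / P_isothermal ≈ 6.71

Isothermal: P_b = P₁(V₁/V₂) = 0.336×17.4.
Adiabatic: P_a = P₁(V₁/V₂)^γ = 0.336×17.4^(5/3).
P_a/P_b = (V₁/V₂)^(γ−1) = 17.4^(2/3) = 6.715.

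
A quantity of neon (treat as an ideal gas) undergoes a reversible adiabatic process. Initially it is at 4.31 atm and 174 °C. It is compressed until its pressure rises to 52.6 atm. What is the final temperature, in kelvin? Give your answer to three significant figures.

Along an adiabat T P^((1−γ)/γ) is constant, so T₂ = T₁ (P₂/P₁)^((γ−1)/γ).
For a monatomic ideal gas γ = 5/3, so (γ−1)/γ = 2/5.
T₁ = 174 °C = 447.1 K.
T₂ = 447.1 × (52.6/4.31)^(2/5) = 1216 K.

T₂ ≈ 1220 K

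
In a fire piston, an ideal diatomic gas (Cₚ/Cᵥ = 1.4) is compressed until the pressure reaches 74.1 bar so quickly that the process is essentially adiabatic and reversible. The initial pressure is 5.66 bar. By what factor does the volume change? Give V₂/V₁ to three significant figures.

From PV^γ = const, V₂/V₁ = (P₁/P₂)^(1/γ).
V₂/V₁ = (5.66/74.1)^(0.714) = 0.1593.

V₂/V₁ ≈ 0.159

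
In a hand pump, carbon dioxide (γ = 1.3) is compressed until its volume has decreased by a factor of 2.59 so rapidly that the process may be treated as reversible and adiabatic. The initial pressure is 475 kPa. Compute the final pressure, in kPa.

P₂ ≈ 1640 kPa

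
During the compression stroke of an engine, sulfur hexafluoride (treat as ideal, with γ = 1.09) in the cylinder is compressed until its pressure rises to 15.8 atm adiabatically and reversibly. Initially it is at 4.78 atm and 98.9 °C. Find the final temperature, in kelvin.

T₂ ≈ 411 K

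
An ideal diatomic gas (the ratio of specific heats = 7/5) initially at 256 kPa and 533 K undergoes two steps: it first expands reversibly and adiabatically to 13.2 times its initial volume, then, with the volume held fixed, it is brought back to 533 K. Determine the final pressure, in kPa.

Adiabatic step (PV^γ = const): P₂ = 256×(1/13.2)^(7/5) = 6.909 kPa; T₂ = 533×(1/13.2)^(2/5) = 189.9 K.
Isochoric: P₃ = P₂(T₃/T₂) = 6.909 × (533/189.9) = 19.39 kPa.

P₃ ≈ 19.4 kPa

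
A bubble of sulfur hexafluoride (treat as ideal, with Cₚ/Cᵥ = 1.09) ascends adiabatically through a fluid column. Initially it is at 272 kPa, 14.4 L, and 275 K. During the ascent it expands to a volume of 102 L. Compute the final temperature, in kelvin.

T₂ ≈ 231 K

Adiabatic: T₁V₁^(γ−1) = T₂V₂^(γ−1) ⇒ T₂ = T₁ (V₁/V₂)^(γ−1).
T₂ = 275 × (14.4/102)^(0.09) = 230.6 K.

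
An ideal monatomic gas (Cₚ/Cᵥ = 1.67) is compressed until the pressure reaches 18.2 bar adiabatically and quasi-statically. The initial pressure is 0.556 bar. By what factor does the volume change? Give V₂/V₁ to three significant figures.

From PV^γ = const, V₂/V₁ = (P₁/P₂)^(1/γ).
V₂/V₁ = (0.556/18.2)^(0.599) = 0.1238.

V₂/V₁ ≈ 0.124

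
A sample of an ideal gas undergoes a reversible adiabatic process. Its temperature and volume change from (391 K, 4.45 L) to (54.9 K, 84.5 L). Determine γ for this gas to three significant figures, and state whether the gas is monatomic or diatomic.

γ ≈ 1.67; monatomic

TV^(γ−1) = const ⇒ γ − 1 = ln(T₂/T₁) / ln(V₁/V₂).
γ = 1 + ln(54.9/391) / ln(4.45/84.5) = 1.667.
γ ≈ 1.67 is close to 5/3, so the gas is monatomic.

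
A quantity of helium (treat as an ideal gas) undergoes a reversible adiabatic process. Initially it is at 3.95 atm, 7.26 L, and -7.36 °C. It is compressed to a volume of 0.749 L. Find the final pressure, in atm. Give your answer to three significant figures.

P₂ ≈ 174 atm

Adiabatic: P₁V₁^γ = P₂V₂^γ ⇒ P₂ = P₁ (V₁/V₂)^γ.
γ = 5/3 for a monatomic ideal gas.
P₂ = 3.95 × (7.26/0.749)^(5/3) = 174.1 atm.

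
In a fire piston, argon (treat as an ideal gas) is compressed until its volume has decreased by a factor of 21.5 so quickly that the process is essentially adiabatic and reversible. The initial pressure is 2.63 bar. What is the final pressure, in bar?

P₂ ≈ 437 bar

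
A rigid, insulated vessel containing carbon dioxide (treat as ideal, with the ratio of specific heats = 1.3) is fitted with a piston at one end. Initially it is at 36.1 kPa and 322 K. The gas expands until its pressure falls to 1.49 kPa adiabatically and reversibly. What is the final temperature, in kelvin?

T₂ ≈ 154 K

Adiabatic: T₂/T₁ = (P₂/P₁)^((γ−1)/γ).
T₂ = 322 × (1.49/36.1)^(0.231) = 154.3 K.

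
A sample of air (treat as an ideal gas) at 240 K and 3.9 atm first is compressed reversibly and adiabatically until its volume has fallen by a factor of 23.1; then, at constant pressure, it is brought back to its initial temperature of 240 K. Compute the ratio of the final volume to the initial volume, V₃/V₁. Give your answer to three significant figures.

V₃/V₁ ≈ 0.0123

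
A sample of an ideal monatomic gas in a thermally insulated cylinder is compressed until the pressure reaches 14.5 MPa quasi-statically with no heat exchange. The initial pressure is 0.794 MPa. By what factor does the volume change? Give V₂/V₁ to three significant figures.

V₂/V₁ ≈ 0.175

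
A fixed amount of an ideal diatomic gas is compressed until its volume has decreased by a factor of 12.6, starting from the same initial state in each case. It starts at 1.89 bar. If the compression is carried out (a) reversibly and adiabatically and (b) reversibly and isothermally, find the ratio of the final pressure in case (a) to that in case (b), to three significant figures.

For a diatomic ideal gas γ = 7/5.
Isothermal: P_b = P₁(V₁/V₂) = 1.89×12.6.
Adiabatic: P_a = P₁(V₁/V₂)^γ = 1.89×12.6^(7/5).
P_a/P_b = (V₁/V₂)^(γ−1) = 12.6^(2/5) = 2.755.

P_adiabatic / P_isothermal ≈ 2.76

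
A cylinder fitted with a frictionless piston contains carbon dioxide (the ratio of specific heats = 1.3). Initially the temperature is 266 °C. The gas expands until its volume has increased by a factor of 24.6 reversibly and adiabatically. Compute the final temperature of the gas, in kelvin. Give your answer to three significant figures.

T₂ ≈ 206 K

Adiabatic: T₁V₁^(γ−1) = T₂V₂^(γ−1) ⇒ T₂ = T₁ (V₁/V₂)^(γ−1).
T₁ = 266 °C = 539.1 K.
T₂ = 539.1 × (1/24.6)^(0.3) = 206.3 K.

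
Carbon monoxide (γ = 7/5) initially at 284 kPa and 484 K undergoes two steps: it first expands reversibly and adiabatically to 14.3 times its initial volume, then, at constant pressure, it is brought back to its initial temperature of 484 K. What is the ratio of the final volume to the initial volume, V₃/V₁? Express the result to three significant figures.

Adiabatic step: V₂/V₁ = 14.3; T₂ = T₁·(1/14.3)^(2/5) = 167 K.
Isobaric step: V₃/V₂ = T₃/T₂ = 484/167.
V₃/V₁ = (V₂/V₁)(V₃/V₂) = 14.3 × (484/167) = 41.44.

V₃/V₁ ≈ 41.4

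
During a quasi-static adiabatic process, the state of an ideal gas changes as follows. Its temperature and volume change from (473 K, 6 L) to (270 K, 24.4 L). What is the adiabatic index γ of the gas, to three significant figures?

TV^(γ−1) = const ⇒ γ − 1 = ln(T₂/T₁) / ln(V₁/V₂).
γ = 1 + ln(270/473) / ln(6/24.4) = 1.4.

γ ≈ 1.40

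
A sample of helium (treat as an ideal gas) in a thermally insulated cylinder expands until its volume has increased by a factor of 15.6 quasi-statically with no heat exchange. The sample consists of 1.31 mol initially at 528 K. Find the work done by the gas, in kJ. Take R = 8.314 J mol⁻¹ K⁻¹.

W ≈ 7.24 kJ

For a reversible adiabat TV^(γ−1) is constant, so T₂ = T₁ (V₁/V₂)^(γ−1).
γ = 5/3 for a monatomic ideal gas, so γ−1 = 2/3.
T₂ = 528 × (1/15.6)^(2/3) = 84.57 K.
Q = 0, so ΔU = W_on_gas = nCᵥΔT with Cᵥ = R/(γ−1) = 12.47 J/(mol·K).
ΔU = 1.31 × 12.47 × (84.57 − 528) = -7244 J.
Work done by the gas = −ΔU = 7244 J.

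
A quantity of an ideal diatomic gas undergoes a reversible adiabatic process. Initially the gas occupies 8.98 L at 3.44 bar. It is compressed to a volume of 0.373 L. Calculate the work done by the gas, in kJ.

W ≈ -19.8 kJ

γ = 7/5 for a diatomic ideal gas.
P₂ = P₁(V₁/V₂)^γ = 3.44×(8.98/0.373)^(7/5) = 295.6 bar.
For a reversible adiabat, W_by_gas = (P₁V₁ − P₂V₂)/(γ−1).
W_by = (344000×0.00898 − 2.956×10^7×0.000373) / (2/5) = -19840 J.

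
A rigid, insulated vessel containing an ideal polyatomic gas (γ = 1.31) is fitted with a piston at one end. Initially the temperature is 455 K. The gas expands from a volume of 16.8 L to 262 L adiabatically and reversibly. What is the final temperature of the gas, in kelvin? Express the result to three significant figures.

T₂ ≈ 194 K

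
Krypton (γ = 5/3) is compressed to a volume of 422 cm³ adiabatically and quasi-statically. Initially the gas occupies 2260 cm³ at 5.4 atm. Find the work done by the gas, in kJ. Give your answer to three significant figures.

W ≈ -3.82 kJ

P₂ = P₁(V₁/V₂)^γ = 5.4×(2260/422)^(5/3) = 88.52 atm.
For a reversible adiabat, W_by_gas = (P₁V₁ − P₂V₂)/(γ−1).
W_by = (547200×0.00226 − 8.97×10^6×0.000422) / (2/3) = -3823 J.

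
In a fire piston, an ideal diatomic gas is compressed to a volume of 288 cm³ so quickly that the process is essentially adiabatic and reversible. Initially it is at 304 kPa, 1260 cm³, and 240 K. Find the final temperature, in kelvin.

T₂ ≈ 433 K

For a reversible adiabat TV^(γ−1) is constant, so T₂ = T₁ (V₁/V₂)^(γ−1).
γ = 7/5 for a diatomic ideal gas.
T₂ = 240 × (1260/288)^(2/5) = 433.1 K.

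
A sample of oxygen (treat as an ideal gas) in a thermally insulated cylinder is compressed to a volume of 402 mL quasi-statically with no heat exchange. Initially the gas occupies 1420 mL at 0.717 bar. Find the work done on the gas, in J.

γ = 7/5 for a diatomic ideal gas.
P₂ = P₁(V₁/V₂)^γ = 0.717×(1420/402)^(7/5) = 4.196 bar.
For a reversible adiabat, W_by_gas = (P₁V₁ − P₂V₂)/(γ−1).
W_by = (71700×0.00142 − 419600×0.000402) / (2/5) = -167.1 J.
W_on_gas = −W_by = 167.1 J.

W ≈ 167 J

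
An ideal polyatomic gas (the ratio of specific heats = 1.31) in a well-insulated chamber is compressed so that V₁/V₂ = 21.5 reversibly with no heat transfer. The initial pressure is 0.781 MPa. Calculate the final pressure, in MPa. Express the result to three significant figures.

P₂ ≈ 43.5 MPa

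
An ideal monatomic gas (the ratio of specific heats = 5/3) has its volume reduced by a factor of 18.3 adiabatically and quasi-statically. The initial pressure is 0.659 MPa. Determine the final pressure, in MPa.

Since PV^γ is constant along a reversible adiabat, P₂ = P₁ (V₁/V₂)^γ.
P₂ = 0.659 × 18.3^(5/3) = 83.75 MPa.

P₂ ≈ 83.7 MPa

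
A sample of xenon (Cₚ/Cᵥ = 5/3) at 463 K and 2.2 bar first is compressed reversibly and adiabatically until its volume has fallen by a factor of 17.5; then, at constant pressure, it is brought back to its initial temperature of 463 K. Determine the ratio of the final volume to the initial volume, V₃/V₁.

Adiabatic step: V₂/V₁ = 0.05714; T₂ = T₁·17.5^(2/3) = 3121 K.
Isobaric step: V₃/V₂ = T₃/T₂ = 463/3121.
V₃/V₁ = (V₂/V₁)(V₃/V₂) = 0.05714 × (463/3121) = 0.008478.

V₃/V₁ ≈ 0.00848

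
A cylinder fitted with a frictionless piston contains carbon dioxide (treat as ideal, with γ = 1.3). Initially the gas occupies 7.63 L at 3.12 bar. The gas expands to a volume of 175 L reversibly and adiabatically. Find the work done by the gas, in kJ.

P₂ = P₁(V₁/V₂)^γ = 3.12×(7.63/175)^(1.3) = 0.05315 bar.
For a reversible adiabat, W_by_gas = (P₁V₁ − P₂V₂)/(γ−1).
W_by = (312000×0.00763 − 5315×0.175) / (0.3) = 4835 J.

W ≈ 4.83 kJ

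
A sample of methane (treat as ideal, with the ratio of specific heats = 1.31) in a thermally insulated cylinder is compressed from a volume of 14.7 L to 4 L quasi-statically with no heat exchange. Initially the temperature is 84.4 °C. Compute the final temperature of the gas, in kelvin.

Adiabatic: T₁V₁^(γ−1) = T₂V₂^(γ−1) ⇒ T₂ = T₁ (V₁/V₂)^(γ−1).
T₁ = 84.4 °C = 357.5 K.
T₂ = 357.5 × (14.7/4)^(0.31) = 535.3 K.

T₂ ≈ 535 K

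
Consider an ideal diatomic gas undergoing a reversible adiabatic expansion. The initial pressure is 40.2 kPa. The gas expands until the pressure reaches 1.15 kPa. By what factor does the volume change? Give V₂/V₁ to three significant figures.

From PV^γ = const, V₂/V₁ = (P₁/P₂)^(1/γ).
For a diatomic ideal gas γ = 7/5.
V₂/V₁ = (40.2/1.15)^(5/7) = 12.66.

V₂/V₁ ≈ 12.7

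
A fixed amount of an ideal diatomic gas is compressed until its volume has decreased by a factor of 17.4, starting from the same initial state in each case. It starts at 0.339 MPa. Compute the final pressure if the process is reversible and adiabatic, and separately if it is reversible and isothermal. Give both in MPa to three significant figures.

adiabatic: 18.5 MPa; isothermal: 5.90 MPa

For a diatomic ideal gas γ = 7/5.
Isothermal: P₂ = P₁(V₁/V₂) = 0.339×17.4 = 5.899 MPa.
Adiabatic: P₂ = P₁(V₁/V₂)^γ = 0.339×17.4^(7/5) = 18.49 MPa.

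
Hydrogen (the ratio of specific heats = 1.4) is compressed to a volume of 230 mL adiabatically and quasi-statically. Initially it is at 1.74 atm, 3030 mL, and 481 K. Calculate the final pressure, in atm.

Since PV^γ is constant along a reversible adiabat, P₂ = P₁ (V₁/V₂)^γ.
P₂ = 1.74 × (3030/230)^(1.4) = 64.29 atm.

P₂ ≈ 64.3 atm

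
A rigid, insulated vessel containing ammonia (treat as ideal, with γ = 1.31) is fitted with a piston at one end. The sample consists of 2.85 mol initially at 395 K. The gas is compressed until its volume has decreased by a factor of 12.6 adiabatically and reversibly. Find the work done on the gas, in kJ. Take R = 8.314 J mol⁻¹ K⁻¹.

W ≈ 36.0 kJ

For a reversible adiabat TV^(γ−1) is constant, so T₂ = T₁ (V₁/V₂)^(γ−1).
T₂ = 395 × 12.6^(0.31) = 866.4 K.
Q = 0, so ΔU = W_on_gas = nCᵥΔT with Cᵥ = R/(γ−1) = 26.82 J/(mol·K).
ΔU = 2.85 × 26.82 × (866.4 − 395) = 36030 J.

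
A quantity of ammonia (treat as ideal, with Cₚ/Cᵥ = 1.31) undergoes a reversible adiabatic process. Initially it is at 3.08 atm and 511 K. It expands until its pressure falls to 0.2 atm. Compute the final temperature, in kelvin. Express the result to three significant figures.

Along an adiabat T P^((1−γ)/γ) is constant, so T₂ = T₁ (P₂/P₁)^((γ−1)/γ).
T₂ = 511 × (0.2/3.08)^(0.237) = 267.5 K.

T₂ ≈ 268 K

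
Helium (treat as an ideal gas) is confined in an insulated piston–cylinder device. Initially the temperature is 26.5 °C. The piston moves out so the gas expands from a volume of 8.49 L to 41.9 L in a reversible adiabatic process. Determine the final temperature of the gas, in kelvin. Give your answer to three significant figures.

T₂ ≈ 103 K

Adiabatic: T₁V₁^(γ−1) = T₂V₂^(γ−1) ⇒ T₂ = T₁ (V₁/V₂)^(γ−1).
For a monatomic ideal gas γ = 5/3, so γ−1 = 2/3.
T₁ = 26.5 °C = 299.6 K.
T₂ = 299.6 × (8.49/41.9)^(2/3) = 103.4 K.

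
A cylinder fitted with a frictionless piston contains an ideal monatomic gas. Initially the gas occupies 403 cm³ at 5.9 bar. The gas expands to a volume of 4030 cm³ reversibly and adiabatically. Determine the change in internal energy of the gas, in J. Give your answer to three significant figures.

γ = 5/3 for a monatomic ideal gas.
P₂ = P₁(V₁/V₂)^γ = 5.9×(403/4030)^(5/3) = 0.1271 bar.
For a reversible adiabat, W_by_gas = (P₁V₁ − P₂V₂)/(γ−1).
W_by = (590000×0.000403 − 12710×0.00403) / (2/3) = 279.8 J.
Q = 0 ⇒ ΔU = −W_by = -279.8 J.

ΔU ≈ -280 J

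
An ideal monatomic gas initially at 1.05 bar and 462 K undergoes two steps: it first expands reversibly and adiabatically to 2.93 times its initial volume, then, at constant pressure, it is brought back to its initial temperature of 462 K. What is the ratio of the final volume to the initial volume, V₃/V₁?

For a monatomic ideal gas γ = 5/3.
Adiabatic step: V₂/V₁ = 2.93; T₂ = T₁·(1/2.93)^(2/3) = 225.6 K.
Isobaric step: V₃/V₂ = T₃/T₂ = 462/225.6.
V₃/V₁ = (V₂/V₁)(V₃/V₂) = 2.93 × (462/225.6) = 5.999.

V₃/V₁ ≈ 6.00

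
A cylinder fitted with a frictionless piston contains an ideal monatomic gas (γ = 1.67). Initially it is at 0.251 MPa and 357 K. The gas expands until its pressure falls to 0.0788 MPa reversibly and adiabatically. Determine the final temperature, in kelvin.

Adiabatic: T₂/T₁ = (P₂/P₁)^((γ−1)/γ).
T₂ = 357 × (0.0788/0.251)^(0.401) = 224.3 K.

T₂ ≈ 224 K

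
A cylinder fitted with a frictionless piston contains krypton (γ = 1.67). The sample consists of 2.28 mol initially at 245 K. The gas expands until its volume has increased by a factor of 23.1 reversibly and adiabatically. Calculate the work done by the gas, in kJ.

W ≈ 6.09 kJ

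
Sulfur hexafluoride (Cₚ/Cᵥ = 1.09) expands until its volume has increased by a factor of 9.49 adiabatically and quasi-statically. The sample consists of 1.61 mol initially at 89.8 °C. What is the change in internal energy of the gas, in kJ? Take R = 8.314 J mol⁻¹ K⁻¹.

ΔU ≈ -9.90 kJ

Adiabatic: T₁V₁^(γ−1) = T₂V₂^(γ−1) ⇒ T₂ = T₁ (V₁/V₂)^(γ−1).
T₁ = 89.8 °C = 362.9 K.
T₂ = 362.9 × (1/9.49)^(0.09) = 296.4 K.
Q = 0, so ΔU = W_on_gas = nCᵥΔT with Cᵥ = R/(γ−1) = 92.38 J/(mol·K).
ΔU = 1.61 × 92.38 × (296.4 − 362.9) = -9896 J.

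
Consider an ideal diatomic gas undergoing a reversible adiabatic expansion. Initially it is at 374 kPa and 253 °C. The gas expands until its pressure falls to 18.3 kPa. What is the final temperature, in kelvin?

T₂ ≈ 222 K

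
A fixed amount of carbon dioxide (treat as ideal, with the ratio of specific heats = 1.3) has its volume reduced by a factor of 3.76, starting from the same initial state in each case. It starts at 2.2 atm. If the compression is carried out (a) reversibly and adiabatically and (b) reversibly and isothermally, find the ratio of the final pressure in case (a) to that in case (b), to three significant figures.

P_adiabatic / P_isothermal ≈ 1.49

Isothermal: P_b = P₁(V₁/V₂) = 2.2×3.76.
Adiabatic: P_a = P₁(V₁/V₂)^γ = 2.2×3.76^(1.3).
P_a/P_b = (V₁/V₂)^(γ−1) = 3.76^(0.3) = 1.488.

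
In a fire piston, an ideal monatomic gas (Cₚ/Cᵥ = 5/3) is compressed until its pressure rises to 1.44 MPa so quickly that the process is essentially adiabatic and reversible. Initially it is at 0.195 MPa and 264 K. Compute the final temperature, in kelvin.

T₂ ≈ 587 K

Along an adiabat T P^((1−γ)/γ) is constant, so T₂ = T₁ (P₂/P₁)^((γ−1)/γ).
T₂ = 264 × (1.44/0.195)^(2/5) = 587.4 K.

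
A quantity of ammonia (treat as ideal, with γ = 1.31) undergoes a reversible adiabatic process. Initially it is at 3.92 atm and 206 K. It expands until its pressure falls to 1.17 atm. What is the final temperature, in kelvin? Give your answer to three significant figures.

T₂ ≈ 155 K

Adiabatic: T₂/T₁ = (P₂/P₁)^((γ−1)/γ).
T₂ = 206 × (1.17/3.92)^(0.237) = 154.7 K.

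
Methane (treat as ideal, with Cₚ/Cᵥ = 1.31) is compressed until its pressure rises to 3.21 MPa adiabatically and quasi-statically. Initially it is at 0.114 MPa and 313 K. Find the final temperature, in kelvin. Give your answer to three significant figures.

T₂ ≈ 690 K

Along an adiabat T P^((1−γ)/γ) is constant, so T₂ = T₁ (P₂/P₁)^((γ−1)/γ).
T₂ = 313 × (3.21/0.114)^(0.237) = 689.6 K.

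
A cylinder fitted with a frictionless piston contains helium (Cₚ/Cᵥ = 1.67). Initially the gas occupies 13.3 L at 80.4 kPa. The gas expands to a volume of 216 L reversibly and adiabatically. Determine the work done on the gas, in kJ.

P₂ = P₁(V₁/V₂)^γ = 80.4×(13.3/216)^(1.67) = 0.7648 kPa.
For a reversible adiabat, W_by_gas = (P₁V₁ − P₂V₂)/(γ−1).
W_by = (80400×0.0133 − 764.8×0.216) / (0.67) = 1349 J.
W_on_gas = −W_by = -1349 J.

W ≈ -1.35 kJ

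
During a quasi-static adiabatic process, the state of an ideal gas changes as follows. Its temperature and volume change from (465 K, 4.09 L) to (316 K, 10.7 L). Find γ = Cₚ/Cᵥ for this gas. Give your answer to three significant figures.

γ ≈ 1.40

TV^(γ−1) = const ⇒ γ − 1 = ln(T₂/T₁) / ln(V₁/V₂).
γ = 1 + ln(316/465) / ln(4.09/10.7) = 1.402.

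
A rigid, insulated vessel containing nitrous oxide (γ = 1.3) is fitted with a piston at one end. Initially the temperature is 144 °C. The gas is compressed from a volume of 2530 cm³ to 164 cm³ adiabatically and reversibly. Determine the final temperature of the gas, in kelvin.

For a reversible adiabat TV^(γ−1) is constant, so T₂ = T₁ (V₁/V₂)^(γ−1).
T₁ = 144 °C = 417.1 K.
T₂ = 417.1 × (2530/164)^(0.3) = 947.9 K.

T₂ ≈ 948 K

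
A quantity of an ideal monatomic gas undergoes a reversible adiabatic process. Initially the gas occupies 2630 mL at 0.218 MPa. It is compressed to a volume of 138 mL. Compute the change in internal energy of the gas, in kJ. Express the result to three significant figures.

ΔU ≈ 5.28 kJ

γ = 5/3 for a monatomic ideal gas.
P₂ = P₁(V₁/V₂)^γ = 0.218×(2630/138)^(5/3) = 29.64 MPa.
For a reversible adiabat, W_by_gas = (P₁V₁ − P₂V₂)/(γ−1).
W_by = (218000×0.00263 − 2.964×10^7×0.000138) / (2/3) = -5276 J.
Q = 0 ⇒ ΔU = −W_by = 5276 J.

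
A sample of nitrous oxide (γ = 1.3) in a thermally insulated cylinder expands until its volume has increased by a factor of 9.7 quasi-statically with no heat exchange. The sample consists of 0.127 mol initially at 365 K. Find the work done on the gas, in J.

W ≈ -635 J

Adiabatic: T₁V₁^(γ−1) = T₂V₂^(γ−1) ⇒ T₂ = T₁ (V₁/V₂)^(γ−1).
T₂ = 365 × (1/9.7)^(0.3) = 184.6 K.
Q = 0, so ΔU = W_on_gas = nCᵥΔT with Cᵥ = R/(γ−1) = 27.71 J/(mol·K).
ΔU = 0.127 × 27.71 × (184.6 − 365) = -634.9 J.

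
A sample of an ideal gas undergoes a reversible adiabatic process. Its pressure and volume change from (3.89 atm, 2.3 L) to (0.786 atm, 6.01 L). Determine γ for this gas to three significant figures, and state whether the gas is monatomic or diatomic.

PV^γ = const ⇒ γ = ln(P₂/P₁) / ln(V₁/V₂).
γ = ln(0.786/3.89) / ln(2.3/6.01) = 1.665.
γ ≈ 1.66 is close to 5/3, so the gas is monatomic.

γ ≈ 1.66; monatomic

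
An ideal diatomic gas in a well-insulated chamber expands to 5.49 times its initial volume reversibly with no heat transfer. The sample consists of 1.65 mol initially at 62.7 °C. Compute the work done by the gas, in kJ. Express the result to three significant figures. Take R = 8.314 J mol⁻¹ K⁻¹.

W ≈ 5.69 kJ

For a reversible adiabat TV^(γ−1) is constant, so T₂ = T₁ (V₁/V₂)^(γ−1).
γ = 7/5 for a diatomic ideal gas, so γ−1 = 2/5.
T₁ = 62.7 °C = 335.8 K.
T₂ = 335.8 × (1/5.49)^(2/5) = 169.9 K.
Q = 0, so ΔU = W_on_gas = nCᵥΔT with Cᵥ = R/(γ−1) = 20.79 J/(mol·K).
ΔU = 1.65 × 20.79 × (169.9 − 335.8) = -5690 J.
Work done by the gas = −ΔU = 5690 J.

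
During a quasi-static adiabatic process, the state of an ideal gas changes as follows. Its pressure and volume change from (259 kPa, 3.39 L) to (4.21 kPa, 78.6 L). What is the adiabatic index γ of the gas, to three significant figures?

PV^γ = const ⇒ γ = ln(P₂/P₁) / ln(V₁/V₂).
γ = ln(4.21/259) / ln(3.39/78.6) = 1.31.

γ ≈ 1.31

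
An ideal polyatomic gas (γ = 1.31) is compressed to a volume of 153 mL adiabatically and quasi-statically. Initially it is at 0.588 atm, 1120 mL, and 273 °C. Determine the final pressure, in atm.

P₂ ≈ 7.98 atm

Since PV^γ is constant along a reversible adiabat, P₂ = P₁ (V₁/V₂)^γ.
P₂ = 0.588 × (1120/153)^(1.31) = 7.978 atm.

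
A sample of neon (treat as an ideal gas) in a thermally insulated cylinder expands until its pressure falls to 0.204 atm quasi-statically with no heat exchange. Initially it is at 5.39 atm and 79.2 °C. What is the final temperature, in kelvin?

Along an adiabat T P^((1−γ)/γ) is constant, so T₂ = T₁ (P₂/P₁)^((γ−1)/γ).
For a monatomic ideal gas γ = 5/3, so (γ−1)/γ = 2/5.
T₁ = 79.2 °C = 352.3 K.
T₂ = 352.3 × (0.204/5.39)^(2/5) = 95.1 K.

T₂ ≈ 95.1 K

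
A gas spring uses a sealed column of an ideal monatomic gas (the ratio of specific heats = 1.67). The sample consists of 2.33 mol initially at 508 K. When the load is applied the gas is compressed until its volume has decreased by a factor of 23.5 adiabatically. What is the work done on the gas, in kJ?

W ≈ 107 kJ

For a reversible adiabat TV^(γ−1) is constant, so T₂ = T₁ (V₁/V₂)^(γ−1).
T₂ = 508 × 23.5^(0.67) = 4212 K.
Q = 0, so ΔU = W_on_gas = nCᵥΔT with Cᵥ = R/(γ−1) = 12.41 J/(mol·K).
ΔU = 2.33 × 12.41 × (4212 − 508) = 107100 J.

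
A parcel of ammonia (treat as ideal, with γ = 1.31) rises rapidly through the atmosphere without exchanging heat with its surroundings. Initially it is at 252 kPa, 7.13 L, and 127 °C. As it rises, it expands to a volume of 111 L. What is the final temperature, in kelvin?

T₂ ≈ 171 K

Adiabatic: T₁V₁^(γ−1) = T₂V₂^(γ−1) ⇒ T₂ = T₁ (V₁/V₂)^(γ−1).
T₁ = 127 °C = 400.1 K.
T₂ = 400.1 × (7.13/111)^(0.31) = 170.9 K.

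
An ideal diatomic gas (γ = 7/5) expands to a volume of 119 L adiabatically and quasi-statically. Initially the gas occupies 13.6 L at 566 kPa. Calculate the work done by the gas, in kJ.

W ≈ 11.2 kJ

P₂ = P₁(V₁/V₂)^γ = 566×(13.6/119)^(7/5) = 27.16 kPa.
For a reversible adiabat, W_by_gas = (P₁V₁ − P₂V₂)/(γ−1).
W_by = (566000×0.0136 − 27160×0.119) / (2/5) = 11160 J.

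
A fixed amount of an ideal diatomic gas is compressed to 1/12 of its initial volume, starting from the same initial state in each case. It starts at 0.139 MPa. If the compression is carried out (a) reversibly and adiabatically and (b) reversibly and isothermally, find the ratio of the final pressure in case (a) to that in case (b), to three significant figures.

For a diatomic ideal gas γ = 7/5.
Isothermal: P_b = P₁(V₁/V₂) = 0.139×12.
Adiabatic: P_a = P₁(V₁/V₂)^γ = 0.139×12^(7/5).
P_a/P_b = (V₁/V₂)^(γ−1) = 12^(2/5) = 2.702.

P_adiabatic / P_isothermal ≈ 2.70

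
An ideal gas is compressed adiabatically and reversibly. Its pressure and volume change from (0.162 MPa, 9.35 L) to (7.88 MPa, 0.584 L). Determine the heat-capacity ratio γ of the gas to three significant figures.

γ ≈ 1.40

PV^γ = const ⇒ γ = ln(P₂/P₁) / ln(V₁/V₂).
γ = ln(7.88/0.162) / ln(9.35/0.584) = 1.401.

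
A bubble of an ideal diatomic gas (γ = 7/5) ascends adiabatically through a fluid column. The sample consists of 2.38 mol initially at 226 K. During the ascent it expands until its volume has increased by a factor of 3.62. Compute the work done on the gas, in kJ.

W ≈ -4.50 kJ

For a reversible adiabat TV^(γ−1) is constant, so T₂ = T₁ (V₁/V₂)^(γ−1).
T₂ = 226 × (1/3.62)^(2/5) = 135.1 K.
Q = 0, so ΔU = W_on_gas = nCᵥΔT with Cᵥ = R/(γ−1) = 20.79 J/(mol·K).
ΔU = 2.38 × 20.79 × (135.1 − 226) = -4497 J.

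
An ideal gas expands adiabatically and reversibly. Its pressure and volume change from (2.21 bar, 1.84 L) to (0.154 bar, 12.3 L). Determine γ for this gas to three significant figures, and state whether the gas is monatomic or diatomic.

γ ≈ 1.40; diatomic

PV^γ = const ⇒ γ = ln(P₂/P₁) / ln(V₁/V₂).
γ = ln(0.154/2.21) / ln(1.84/12.3) = 1.402.
γ ≈ 1.40 is close to 7/5, so the gas is diatomic.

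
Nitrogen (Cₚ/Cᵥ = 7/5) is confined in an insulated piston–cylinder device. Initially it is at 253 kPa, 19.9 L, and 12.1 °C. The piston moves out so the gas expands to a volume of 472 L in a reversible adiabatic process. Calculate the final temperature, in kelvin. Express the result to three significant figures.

T₂ ≈ 80.4 K

Adiabatic: T₁V₁^(γ−1) = T₂V₂^(γ−1) ⇒ T₂ = T₁ (V₁/V₂)^(γ−1).
T₁ = 12.1 °C = 285.2 K.
T₂ = 285.2 × (19.9/472)^(2/5) = 80.39 K.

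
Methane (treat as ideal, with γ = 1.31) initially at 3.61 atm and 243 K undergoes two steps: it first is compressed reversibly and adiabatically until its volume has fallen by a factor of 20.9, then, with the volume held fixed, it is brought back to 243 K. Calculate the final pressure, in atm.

Adiabatic step (PV^γ = const): P₂ = 3.61×20.9^(1.31) = 193.6 atm; T₂ = 243×20.9^(0.31) = 623.5 K.
Isochoric: P₃ = P₂(T₃/T₂) = 193.6 × (243/623.5) = 75.45 atm.

P₃ ≈ 75.4 atm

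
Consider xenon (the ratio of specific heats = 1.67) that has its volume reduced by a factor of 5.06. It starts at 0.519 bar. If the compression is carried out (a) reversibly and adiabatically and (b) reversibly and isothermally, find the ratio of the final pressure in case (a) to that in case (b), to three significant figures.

Isothermal: P_b = P₁(V₁/V₂) = 0.519×5.06.
Adiabatic: P_a = P₁(V₁/V₂)^γ = 0.519×5.06^(1.67).
P_a/P_b = (V₁/V₂)^(γ−1) = 5.06^(0.67) = 2.963.

P_adiabatic / P_isothermal ≈ 2.96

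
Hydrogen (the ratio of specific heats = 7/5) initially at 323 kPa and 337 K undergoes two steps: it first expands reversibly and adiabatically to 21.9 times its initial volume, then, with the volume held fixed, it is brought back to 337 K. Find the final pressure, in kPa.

P₃ ≈ 14.7 kPa

Adiabatic step (PV^γ = const): P₂ = 323×(1/21.9)^(7/5) = 4.291 kPa; T₂ = 337×(1/21.9)^(2/5) = 98.05 K.
Isochoric: P₃ = P₂(T₃/T₂) = 4.291 × (337/98.05) = 14.75 kPa.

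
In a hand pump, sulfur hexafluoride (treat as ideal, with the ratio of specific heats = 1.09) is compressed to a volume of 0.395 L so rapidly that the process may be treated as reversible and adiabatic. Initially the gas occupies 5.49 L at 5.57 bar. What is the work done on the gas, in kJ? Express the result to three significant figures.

W ≈ 9.08 kJ

P₂ = P₁(V₁/V₂)^γ = 5.57×(5.49/0.395)^(1.09) = 98.11 bar.
For a reversible adiabat, W_by_gas = (P₁V₁ − P₂V₂)/(γ−1).
W_by = (557000×0.00549 − 9.811×10^6×0.000395) / (0.09) = -9081 J.
W_on_gas = −W_by = 9081 J.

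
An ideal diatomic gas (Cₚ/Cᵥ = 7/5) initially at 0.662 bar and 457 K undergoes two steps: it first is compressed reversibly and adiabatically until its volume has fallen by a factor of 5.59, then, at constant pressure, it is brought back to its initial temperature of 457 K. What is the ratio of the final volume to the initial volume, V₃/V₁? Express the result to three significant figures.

Adiabatic step: V₂/V₁ = 0.1789; T₂ = T₁·5.59^(2/5) = 909.7 K.
Isobaric step: V₃/V₂ = T₃/T₂ = 457/909.7.
V₃/V₁ = (V₂/V₁)(V₃/V₂) = 0.1789 × (457/909.7) = 0.08987.

V₃/V₁ ≈ 0.0899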